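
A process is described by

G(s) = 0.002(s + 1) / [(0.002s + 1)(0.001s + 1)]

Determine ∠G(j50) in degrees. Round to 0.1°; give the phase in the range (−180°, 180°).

80.3°

At ω = 50 rad/s:
zero (1 + j50·1) = 1 + j50 → |·| ≈ 50.01, ∠ ≈ 88.85°
pole (1 + j50·0.002) = 1 + j0.1 → |·| ≈ 1.005, ∠ ≈ 5.71°
pole (1 + j50·0.001) = 1 + j0.05 → |·| ≈ 1.0012, ∠ ≈ 2.86°
∠G = (88.85°) − (5.71° + 2.86°) = 80.28°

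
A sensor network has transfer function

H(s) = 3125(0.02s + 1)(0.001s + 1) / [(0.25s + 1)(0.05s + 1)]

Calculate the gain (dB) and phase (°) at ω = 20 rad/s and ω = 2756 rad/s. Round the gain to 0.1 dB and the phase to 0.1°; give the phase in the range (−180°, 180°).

At ω = 20 rad/s:
zero (1 + j20·0.02) = 1 + j0.4 → |·| ≈ 1.077, ∠ ≈ 21.80°
zero (1 + j20·0.001) = 1 + j0.02 → |·| ≈ 1.0002, ∠ ≈ 1.15°
pole (1 + j20·0.25) = 1 + j5 → |·| ≈ 5.099, ∠ ≈ 78.69°
pole (1 + j20·0.05) = 1 + j1 → |·| ≈ 1.4142, ∠ ≈ 45.00°
|H| = 3125 · 1.077 · 1.0002 / (5.099 · 1.4142) ≈ 466.83
Gain = 20 log₁₀(466.83) ≈ 53.38 dB
∠H = (21.80° + 1.15°) − (78.69° + 45.00°) = -100.74°

At ω = 2756 rad/s:
zero (1 + j2756·0.02) = 1 + j55.12 → |·| ≈ 55.129, ∠ ≈ 88.96°
zero (1 + j2756·0.001) = 1 + j2.756 → |·| ≈ 2.9318, ∠ ≈ 70.06°
pole (1 + j2756·0.25) = 1 + j689 → |·| ≈ 689, ∠ ≈ 89.92°
pole (1 + j2756·0.05) = 1 + j137.8 → |·| ≈ 137.8, ∠ ≈ 89.58°
|H| = 3125 · 55.129 · 2.9318 / (689 · 137.8) ≈ 5.3198
Gain = 20 log₁₀(5.3198) ≈ 14.52 dB
∠H = (88.96° + 70.06°) − (89.92° + 89.58°) = -20.48°

ω = 20: 53.4 dB, -100.7°; ω = 2756: 14.5 dB, -20.5°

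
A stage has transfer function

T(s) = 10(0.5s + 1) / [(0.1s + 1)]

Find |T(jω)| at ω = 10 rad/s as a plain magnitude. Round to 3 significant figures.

36.1

At ω = 10 rad/s:
zero (1 + j10·0.5) = 1 + j5 → |·| ≈ 5.099, ∠ ≈ 78.69°
pole (1 + j10·0.1) = 1 + j1 → |·| ≈ 1.4142, ∠ ≈ 45.00°
|T| = 10 · 5.099 / (1.4142) ≈ 36.056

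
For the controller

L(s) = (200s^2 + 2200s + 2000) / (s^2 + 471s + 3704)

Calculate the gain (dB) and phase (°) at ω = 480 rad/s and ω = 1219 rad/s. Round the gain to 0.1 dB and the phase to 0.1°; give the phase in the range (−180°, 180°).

ω = 480: 43.2 dB, 43.6°; ω = 1219: 45.4 dB, 20.7°

Substitute s = j480:
Numerator: 200(j480)^2 + 2200(j480) + 2000 = -46078000 + j1056000
Denominator: (j480)^2 + 471(j480) + 3704 = -226696 + j226080
|N| = √(46078000² + 1056000²) ≈ 4.609e+07, ∠N ≈ 178.69°
|D| = √(226696² + 226080²) ≈ 3.2016e+05, ∠D ≈ 135.08°
|L| = 4.609e+07 / 3.2016e+05 ≈ 143.96
Gain = 20 log₁₀(143.96) ≈ 43.16 dB
∠L = 178.69° − 135.08° = 43.61°

Substitute s = j1219:
Numerator: 200(j1219)^2 + 2200(j1219) + 2000 = -297190200 + j2681800
Denominator: (j1219)^2 + 471(j1219) + 3704 = -1482257 + j574149
|N| = √(297190200² + 2681800²) ≈ 2.972e+08, ∠N ≈ 179.48°
|D| = √(1482257² + 574149²) ≈ 1.5896e+06, ∠D ≈ 158.83°
|L| = 2.972e+08 / 1.5896e+06 ≈ 186.97
Gain = 20 log₁₀(186.97) ≈ 45.44 dB
∠L = 179.48° − 158.83° = 20.65°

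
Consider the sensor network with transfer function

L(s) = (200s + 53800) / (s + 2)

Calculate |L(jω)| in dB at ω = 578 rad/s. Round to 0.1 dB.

Substitute s = j578:
Numerator: 200(j578) + 53800 = 53800 + j115600
Denominator: (j578) + 2 = 2 + j578
|N| = √(53800² + 115600²) ≈ 1.2751e+05, ∠N ≈ 65.04°
|D| = √(2² + 578²) ≈ 578, ∠D ≈ 89.80°
|L| = 1.2751e+05 / 578 ≈ 220.61
Gain = 20 log₁₀(220.61) ≈ 46.87 dB

46.9 dB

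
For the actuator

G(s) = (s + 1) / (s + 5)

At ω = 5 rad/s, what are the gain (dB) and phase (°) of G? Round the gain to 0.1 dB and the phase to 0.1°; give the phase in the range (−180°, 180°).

-2.8 dB, 33.7°

Substitute s = j5:
Numerator: (j5) + 1 = 1 + j5
Denominator: (j5) + 5 = 5 + j5
|N| = √(1² + 5²) ≈ 5.099, ∠N ≈ 78.69°
|D| = √(5² + 5²) ≈ 7.0711, ∠D ≈ 45.00°
|G| = 5.099 / 7.0711 ≈ 0.7211
Gain = 20 log₁₀(0.7211) ≈ -2.84 dB
∠G = 78.69° − 45.00° = 33.69°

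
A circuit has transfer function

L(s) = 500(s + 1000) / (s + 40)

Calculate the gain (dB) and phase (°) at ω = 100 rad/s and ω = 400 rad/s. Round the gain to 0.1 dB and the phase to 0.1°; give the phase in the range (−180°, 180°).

At s = jω = j100:
zero (s+1000): 1000 + j100 → |·| = √(1000²+100²) = √1010000 ≈ 1005, ∠ = arctan(100/1000) ≈ 5.71°
pole (s+40): 40 + j100 → |·| = √(40²+100²) = √11600 ≈ 107.7, ∠ = arctan(100/40) ≈ 68.20°
|L| = 500 · 1005 / 107.7 ≈ 4665.7
Gain = 20 log₁₀(4665.7) ≈ 73.38 dB
∠L = 5.71° − 68.20° = -62.49°

At s = jω = j400:
zero (s+1000): 1000 + j400 → |·| = √(1000²+400²) = √1160000 ≈ 1077, ∠ = arctan(400/1000) ≈ 21.80°
pole (s+40): 40 + j400 → |·| = √(40²+400²) = √161600 ≈ 402, ∠ = arctan(400/40) ≈ 84.29°
|L| = 500 · 1077 / 402 ≈ 1339.6
Gain = 20 log₁₀(1339.6) ≈ 62.54 dB
∠L = 21.80° − 84.29° = -62.49°

ω = 100: 73.4 dB, -62.5°; ω = 400: 62.5 dB, -62.5°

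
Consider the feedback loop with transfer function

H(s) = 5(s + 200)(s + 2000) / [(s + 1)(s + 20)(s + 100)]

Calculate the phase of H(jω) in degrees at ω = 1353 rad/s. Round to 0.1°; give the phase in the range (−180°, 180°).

At s = jω = j1353:
zero (s+200): 200 + j1353 → |·| = √(200²+1353²) = √1870609 ≈ 1367.7, ∠ = arctan(1353/200) ≈ 81.59°
zero (s+2000): 2000 + j1353 → |·| = √(2000²+1353²) = √5830609 ≈ 2414.7, ∠ = arctan(1353/2000) ≈ 34.08°
pole (s+1): 1 + j1353 → |·| = √(1²+1353²) = √1830610 ≈ 1353, ∠ = arctan(1353/1) ≈ 89.96°
pole (s+20): 20 + j1353 → |·| = √(20²+1353²) = √1831009 ≈ 1353.1, ∠ = arctan(1353/20) ≈ 89.15°
pole (s+100): 100 + j1353 → |·| = √(100²+1353²) = √1840609 ≈ 1356.7, ∠ = arctan(1353/100) ≈ 85.77°
∠H = 115.67° − 264.88° = -149.21°

-149.2°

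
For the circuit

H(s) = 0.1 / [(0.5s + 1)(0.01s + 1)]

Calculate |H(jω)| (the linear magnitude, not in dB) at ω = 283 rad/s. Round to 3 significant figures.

At ω = 283 rad/s:
pole (1 + j283·0.5) = 1 + j141.5 → |·| ≈ 141.5, ∠ ≈ 89.60°
pole (1 + j283·0.01) = 1 + j2.83 → |·| ≈ 3.0015, ∠ ≈ 70.54°
|H| = 0.1 · 1 / (141.5 · 3.0015) ≈ 0.00023545

0.000235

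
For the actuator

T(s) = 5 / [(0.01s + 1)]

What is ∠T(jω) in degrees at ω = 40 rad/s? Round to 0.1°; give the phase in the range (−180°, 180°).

-21.8°

At ω = 40 rad/s:
pole (1 + j40·0.01) = 1 + j0.4 → |·| ≈ 1.077, ∠ ≈ 21.80°
∠T = (0°) − (21.80°) = -21.80°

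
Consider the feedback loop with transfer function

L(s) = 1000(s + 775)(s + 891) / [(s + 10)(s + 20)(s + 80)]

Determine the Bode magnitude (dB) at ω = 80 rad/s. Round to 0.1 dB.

At s = jω = j80:
zero (s+775): 775 + j80 → |·| = √(775²+80²) = √607025 ≈ 779.12, ∠ = arctan(80/775) ≈ 5.89°
zero (s+891): 891 + j80 → |·| = √(891²+80²) = √800281 ≈ 894.58, ∠ = arctan(80/891) ≈ 5.13°
pole (s+10): 10 + j80 → |·| = √(10²+80²) = √6500 ≈ 80.623, ∠ = arctan(80/10) ≈ 82.87°
pole (s+20): 20 + j80 → |·| = √(20²+80²) = √6800 ≈ 82.462, ∠ = arctan(80/20) ≈ 75.96°
pole (s+80): 80 + j80 → |·| = √(80²+80²) = √12800 ≈ 113.14, ∠ = arctan(80/80) ≈ 45.00°
|L| = 1000 · 6.9699e+05 / 7.5219e+05 ≈ 926.61
Gain = 20 log₁₀(926.61) ≈ 59.34 dB

59.3 dB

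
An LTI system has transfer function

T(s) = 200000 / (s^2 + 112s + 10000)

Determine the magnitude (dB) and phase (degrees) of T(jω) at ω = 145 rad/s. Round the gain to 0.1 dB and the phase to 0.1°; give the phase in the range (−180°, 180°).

20.2 dB, -124.2°

At s = jω = j145:
quadratic: (j145)² + 112·j145 + 10000 = -11025 + j16240 → |·| ≈ 19629, ∠ ≈ 124.17°
|T| = 200000 / 19629 ≈ 10.189
Gain = 20 log₁₀(10.189) ≈ 20.16 dB
∠T = 0.00° − 124.17° = -124.17°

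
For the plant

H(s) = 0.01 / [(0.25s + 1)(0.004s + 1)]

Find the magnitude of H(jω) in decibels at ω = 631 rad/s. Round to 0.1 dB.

-92.6 dB

At ω = 631 rad/s:
pole (1 + j631·0.25) = 1 + j157.75 → |·| ≈ 157.75, ∠ ≈ 89.64°
pole (1 + j631·0.004) = 1 + j2.524 → |·| ≈ 2.7149, ∠ ≈ 68.39°
|H| = 0.01 · 1 / (157.75 · 2.7149) ≈ 2.3349e-05
Gain = 20 log₁₀(2.3349e-05) ≈ -92.63 dB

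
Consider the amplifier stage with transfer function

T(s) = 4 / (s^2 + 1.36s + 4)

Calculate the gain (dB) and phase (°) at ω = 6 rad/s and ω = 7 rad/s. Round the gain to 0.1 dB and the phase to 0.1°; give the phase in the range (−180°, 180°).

ω = 6: -18.3 dB, -165.7°; ω = 7: -21.2 dB, -168.1°

At s = jω = j6:
quadratic: (j6)² + 1.36·j6 + 4 = -32 + j8.16 → |·| ≈ 33.024, ∠ ≈ 165.69°
|T| = 4 / 33.024 ≈ 0.12112
Gain = 20 log₁₀(0.12112) ≈ -18.34 dB
∠T = 0.00° − 165.69° = -165.69°

At s = jω = j7:
quadratic: (j7)² + 1.36·j7 + 4 = -45 + j9.52 → |·| ≈ 45.996, ∠ ≈ 168.05°
|T| = 4 / 45.996 ≈ 0.086964
Gain = 20 log₁₀(0.086964) ≈ -21.21 dB
∠T = 0.00° − 168.05° = -168.05°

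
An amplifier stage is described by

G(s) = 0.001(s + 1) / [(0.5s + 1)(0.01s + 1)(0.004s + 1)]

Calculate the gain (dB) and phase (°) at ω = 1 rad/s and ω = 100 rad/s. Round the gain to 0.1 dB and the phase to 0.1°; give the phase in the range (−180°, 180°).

ω = 1: -58.0 dB, 17.6°; ω = 100: -57.6 dB, -66.2°

At ω = 1 rad/s:
zero (1 + j1·1) = 1 + j1 → |·| ≈ 1.4142, ∠ ≈ 45.00°
pole (1 + j1·0.5) = 1 + j0.5 → |·| ≈ 1.118, ∠ ≈ 26.57°
pole (1 + j1·0.01) = 1 + j0.01 → |·| ≈ 1, ∠ ≈ 0.57°
pole (1 + j1·0.004) = 1 + j0.004 → |·| ≈ 1, ∠ ≈ 0.23°
|G| = 0.001 · 1.4142 / (1.118 · 1 · 1) ≈ 0.0012649
Gain = 20 log₁₀(0.0012649) ≈ -57.96 dB
∠G = (45.00°) − (26.57° + 0.57° + 0.23°) = 17.63°

At ω = 100 rad/s:
zero (1 + j100·1) = 1 + j100 → |·| ≈ 100, ∠ ≈ 89.43°
pole (1 + j100·0.5) = 1 + j50 → |·| ≈ 50.01, ∠ ≈ 88.85°
pole (1 + j100·0.01) = 1 + j1 → |·| ≈ 1.4142, ∠ ≈ 45.00°
pole (1 + j100·0.004) = 1 + j0.4 → |·| ≈ 1.077, ∠ ≈ 21.80°
|G| = 0.001 · 100 / (50.01 · 1.4142 · 1.077) ≈ 0.0013129
Gain = 20 log₁₀(0.0013129) ≈ -57.64 dB
∠G = (89.43°) − (88.85° + 45.00° + 21.80°) = -66.22°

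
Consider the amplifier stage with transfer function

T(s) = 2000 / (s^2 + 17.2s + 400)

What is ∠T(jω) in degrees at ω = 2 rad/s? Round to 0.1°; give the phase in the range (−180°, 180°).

At s = jω = j2:
quadratic: (j2)² + 17.2·j2 + 400 = 396 + j34.4 → |·| ≈ 397.49, ∠ ≈ 4.96°
∠T = 0.00° − 4.96° = -4.96°

-5.0°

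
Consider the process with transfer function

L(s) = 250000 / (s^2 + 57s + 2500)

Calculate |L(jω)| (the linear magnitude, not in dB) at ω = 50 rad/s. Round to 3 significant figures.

87.7

At s = jω = j50:
quadratic: (j50)² + 57·j50 + 2500 = 0 + j2850 → |·| ≈ 2850, ∠ ≈ 90.00°
|L| = 250000 / 2850 ≈ 87.719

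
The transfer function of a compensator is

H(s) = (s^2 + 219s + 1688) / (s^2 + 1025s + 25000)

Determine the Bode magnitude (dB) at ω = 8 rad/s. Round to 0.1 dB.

Substitute s = j8:
Numerator: (j8)^2 + 219(j8) + 1688 = 1624 + j1752
Denominator: (j8)^2 + 1025(j8) + 25000 = 24936 + j8200
|N| = √(1624² + 1752²) ≈ 2388.9, ∠N ≈ 47.17°
|D| = √(24936² + 8200²) ≈ 26250, ∠D ≈ 18.20°
|H| = 2388.9 / 26250 ≈ 0.091006
Gain = 20 log₁₀(0.091006) ≈ -20.82 dB

-20.8 dB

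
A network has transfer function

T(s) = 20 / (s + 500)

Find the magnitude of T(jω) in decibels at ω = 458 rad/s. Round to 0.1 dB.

-30.6 dB

Substitute s = j458:
Numerator: 20 = 20 + j0
Denominator: (j458) + 500 = 500 + j458
|N| = √(20² + 0²) ≈ 20, ∠N ≈ 0.00°
|D| = √(500² + 458²) ≈ 678.06, ∠D ≈ 42.49°
|T| = 20 / 678.06 ≈ 0.029496
Gain = 20 log₁₀(0.029496) ≈ -30.60 dB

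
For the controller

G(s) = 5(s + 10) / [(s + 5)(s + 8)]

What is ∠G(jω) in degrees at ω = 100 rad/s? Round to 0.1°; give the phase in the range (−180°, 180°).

At s = jω = j100:
zero (s+10): 10 + j100 → |·| = √(10²+100²) = √10100 ≈ 100.5, ∠ = arctan(100/10) ≈ 84.29°
pole (s+5): 5 + j100 → |·| = √(5²+100²) = √10025 ≈ 100.12, ∠ = arctan(100/5) ≈ 87.14°
pole (s+8): 8 + j100 → |·| = √(8²+100²) = √10064 ≈ 100.32, ∠ = arctan(100/8) ≈ 85.43°
∠G = 84.29° − 172.57° = -88.28°

-88.3°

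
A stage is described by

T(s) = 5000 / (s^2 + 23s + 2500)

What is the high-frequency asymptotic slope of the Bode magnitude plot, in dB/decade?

-40 dB/decade

Each pole contributes −20 dB/decade at high frequency; each zero contributes +20 dB/decade.
Net: 0 zero(s) − 2 pole(s) → -40 dB/decade.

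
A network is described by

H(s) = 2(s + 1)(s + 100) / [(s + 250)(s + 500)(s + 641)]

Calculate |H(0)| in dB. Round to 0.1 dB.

-112.1 dB

H(0) = 2·1·100 / (250·500·641) ≈ 2.4961e-06
20 log₁₀(2.4961e-06) ≈ -112.05 dB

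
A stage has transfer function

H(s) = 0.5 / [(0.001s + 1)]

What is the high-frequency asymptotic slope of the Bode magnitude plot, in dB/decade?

-20 dB/decade

Each pole contributes −20 dB/decade at high frequency; each zero contributes +20 dB/decade.
Net: 0 zero(s) − 1 pole(s) → -20 dB/decade.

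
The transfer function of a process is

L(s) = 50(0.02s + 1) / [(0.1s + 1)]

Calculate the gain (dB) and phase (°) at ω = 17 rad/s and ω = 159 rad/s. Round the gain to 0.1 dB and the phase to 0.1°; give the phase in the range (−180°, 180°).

ω = 17: 28.6 dB, -40.8°; ω = 159: 20.4 dB, -13.9°

At ω = 17 rad/s:
zero (1 + j17·0.02) = 1 + j0.34 → |·| ≈ 1.0562, ∠ ≈ 18.78°
pole (1 + j17·0.1) = 1 + j1.7 → |·| ≈ 1.9723, ∠ ≈ 59.53°
|L| = 50 · 1.0562 / (1.9723) ≈ 26.776
Gain = 20 log₁₀(26.776) ≈ 28.55 dB
∠L = (18.78°) − (59.53°) = -40.75°

At ω = 159 rad/s:
zero (1 + j159·0.02) = 1 + j3.18 → |·| ≈ 3.3335, ∠ ≈ 72.54°
pole (1 + j159·0.1) = 1 + j15.9 → |·| ≈ 15.931, ∠ ≈ 86.40°
|L| = 50 · 3.3335 / (15.931) ≈ 10.462
Gain = 20 log₁₀(10.462) ≈ 20.39 dB
∠L = (72.54°) − (86.40°) = -13.86°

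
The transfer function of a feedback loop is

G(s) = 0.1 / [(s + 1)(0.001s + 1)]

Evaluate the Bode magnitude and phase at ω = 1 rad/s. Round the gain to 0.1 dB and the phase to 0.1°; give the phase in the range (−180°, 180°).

At ω = 1 rad/s:
pole (1 + j1·1) = 1 + j1 → |·| ≈ 1.4142, ∠ ≈ 45.00°
pole (1 + j1·0.001) = 1 + j0.001 → |·| ≈ 1, ∠ ≈ 0.06°
|G| = 0.1 · 1 / (1.4142 · 1) ≈ 0.070711
Gain = 20 log₁₀(0.070711) ≈ -23.01 dB
∠G = (0°) − (45.00° + 0.06°) = -45.06°

-23.0 dB, -45.1°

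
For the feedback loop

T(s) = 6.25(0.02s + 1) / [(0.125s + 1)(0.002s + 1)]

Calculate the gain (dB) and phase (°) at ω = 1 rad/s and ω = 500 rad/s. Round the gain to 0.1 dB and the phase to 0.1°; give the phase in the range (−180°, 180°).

At ω = 1 rad/s:
zero (1 + j1·0.02) = 1 + j0.02 → |·| ≈ 1.0002, ∠ ≈ 1.15°
pole (1 + j1·0.125) = 1 + j0.125 → |·| ≈ 1.0078, ∠ ≈ 7.13°
pole (1 + j1·0.002) = 1 + j0.002 → |·| ≈ 1, ∠ ≈ 0.11°
|T| = 6.25 · 1.0002 / (1.0078 · 1) ≈ 6.2029
Gain = 20 log₁₀(6.2029) ≈ 15.85 dB
∠T = (1.15°) − (7.13° + 0.11°) = -6.09°

At ω = 500 rad/s:
zero (1 + j500·0.02) = 1 + j10 → |·| ≈ 10.05, ∠ ≈ 84.29°
pole (1 + j500·0.125) = 1 + j62.5 → |·| ≈ 62.508, ∠ ≈ 89.08°
pole (1 + j500·0.002) = 1 + j1 → |·| ≈ 1.4142, ∠ ≈ 45.00°
|T| = 6.25 · 10.05 / (62.508 · 1.4142) ≈ 0.71056
Gain = 20 log₁₀(0.71056) ≈ -2.97 dB
∠T = (84.29°) − (89.08° + 45.00°) = -49.79°

ω = 1: 15.9 dB, -6.1°; ω = 500: -3.0 dB, -49.8°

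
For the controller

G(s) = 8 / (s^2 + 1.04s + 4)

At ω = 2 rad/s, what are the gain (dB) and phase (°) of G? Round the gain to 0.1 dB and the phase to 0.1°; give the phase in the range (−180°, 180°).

11.7 dB, -90.0°

At s = jω = j2:
quadratic: (j2)² + 1.04·j2 + 4 = 0 + j2.08 → |·| ≈ 2.08, ∠ ≈ 90.00°
|G| = 8 / 2.08 ≈ 3.8462
Gain = 20 log₁₀(3.8462) ≈ 11.70 dB
∠G = 0.00° − 90.00° = -90.00°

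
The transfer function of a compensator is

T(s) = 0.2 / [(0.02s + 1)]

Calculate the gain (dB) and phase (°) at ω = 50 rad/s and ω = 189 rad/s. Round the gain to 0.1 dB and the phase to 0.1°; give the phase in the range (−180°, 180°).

ω = 50: -17.0 dB, -45.0°; ω = 189: -25.8 dB, -75.2°

At ω = 50 rad/s:
pole (1 + j50·0.02) = 1 + j1 → |·| ≈ 1.4142, ∠ ≈ 45.00°
|T| = 0.2 · 1 / (1.4142) ≈ 0.14142
Gain = 20 log₁₀(0.14142) ≈ -16.99 dB
∠T = (0°) − (45.00°) = -45.00°

At ω = 189 rad/s:
pole (1 + j189·0.02) = 1 + j3.78 → |·| ≈ 3.91, ∠ ≈ 75.18°
|T| = 0.2 · 1 / (3.91) ≈ 0.051151
Gain = 20 log₁₀(0.051151) ≈ -25.82 dB
∠T = (0°) − (75.18°) = -75.18°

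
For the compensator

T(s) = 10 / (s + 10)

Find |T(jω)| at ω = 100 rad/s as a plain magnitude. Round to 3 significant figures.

At s = jω = j100:
pole (s+10): 10 + j100 → |·| = √(10²+100²) = √10100 ≈ 100.5, ∠ = arctan(100/10) ≈ 84.29°
|T| = 10 / 100.5 ≈ 0.099502

0.0995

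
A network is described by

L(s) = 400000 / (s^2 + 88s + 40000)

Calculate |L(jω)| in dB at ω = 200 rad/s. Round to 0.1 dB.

27.1 dB

At s = jω = j200:
quadratic: (j200)² + 88·j200 + 40000 = 0 + j17600 → |·| ≈ 17600, ∠ ≈ 90.00°
|L| = 400000 / 17600 ≈ 22.727
Gain = 20 log₁₀(22.727) ≈ 27.13 dB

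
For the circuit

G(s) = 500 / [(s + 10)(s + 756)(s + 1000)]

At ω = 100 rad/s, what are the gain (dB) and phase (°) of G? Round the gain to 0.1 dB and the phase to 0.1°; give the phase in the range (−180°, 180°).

-103.8 dB, -97.5°

At s = jω = j100:
pole (s+10): 10 + j100 → |·| = √(10²+100²) = √10100 ≈ 100.5, ∠ = arctan(100/10) ≈ 84.29°
pole (s+756): 756 + j100 → |·| = √(756²+100²) = √581536 ≈ 762.59, ∠ = arctan(100/756) ≈ 7.54°
pole (s+1000): 1000 + j100 → |·| = √(1000²+100²) = √1010000 ≈ 1005, ∠ = arctan(100/1000) ≈ 5.71°
|G| = 500 / 7.7023e+07 ≈ 6.4916e-06
Gain = 20 log₁₀(6.4916e-06) ≈ -103.75 dB
∠G = 0.00° − 97.54° = -97.54°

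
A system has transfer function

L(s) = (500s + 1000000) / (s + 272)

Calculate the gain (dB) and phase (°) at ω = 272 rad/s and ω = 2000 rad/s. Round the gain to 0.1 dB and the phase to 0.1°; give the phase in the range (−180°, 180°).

Substitute s = j272:
Numerator: 500(j272) + 1000000 = 1000000 + j136000
Denominator: (j272) + 272 = 272 + j272
|N| = √(1000000² + 136000²) ≈ 1.0092e+06, ∠N ≈ 7.74°
|D| = √(272² + 272²) ≈ 384.67, ∠D ≈ 45.00°
|L| = 1.0092e+06 / 384.67 ≈ 2623.5
Gain = 20 log₁₀(2623.5) ≈ 68.38 dB
∠L = 7.74° − 45.00° = -37.26°

Substitute s = j2000:
Numerator: 500(j2000) + 1000000 = 1000000 + j1000000
Denominator: (j2000) + 272 = 272 + j2000
|N| = √(1000000² + 1000000²) ≈ 1.4142e+06, ∠N ≈ 45.00°
|D| = √(272² + 2000²) ≈ 2018.4, ∠D ≈ 82.26°
|L| = 1.4142e+06 / 2018.4 ≈ 700.65
Gain = 20 log₁₀(700.65) ≈ 56.91 dB
∠L = 45.00° − 82.26° = -37.26°

ω = 272: 68.4 dB, -37.3°; ω = 2000: 56.9 dB, -37.3°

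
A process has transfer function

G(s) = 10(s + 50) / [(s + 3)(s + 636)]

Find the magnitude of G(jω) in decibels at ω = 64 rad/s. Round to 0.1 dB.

At s = jω = j64:
zero (s+50): 50 + j64 → |·| = √(50²+64²) = √6596 ≈ 81.216, ∠ = arctan(64/50) ≈ 52.00°
pole (s+3): 3 + j64 → |·| = √(3²+64²) = √4105 ≈ 64.07, ∠ = arctan(64/3) ≈ 87.32°
pole (s+636): 636 + j64 → |·| = √(636²+64²) = √408592 ≈ 639.21, ∠ = arctan(64/636) ≈ 5.75°
|G| = 10 · 81.216 / 40954 ≈ 0.019831
Gain = 20 log₁₀(0.019831) ≈ -34.05 dB

-34.1 dB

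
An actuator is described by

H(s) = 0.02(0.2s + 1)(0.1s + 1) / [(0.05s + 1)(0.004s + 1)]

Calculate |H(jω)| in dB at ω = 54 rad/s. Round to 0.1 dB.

-7.9 dB

At ω = 54 rad/s:
zero (1 + j54·0.2) = 1 + j10.8 → |·| ≈ 10.846, ∠ ≈ 84.71°
zero (1 + j54·0.1) = 1 + j5.4 → |·| ≈ 5.4918, ∠ ≈ 79.51°
pole (1 + j54·0.05) = 1 + j2.7 → |·| ≈ 2.8792, ∠ ≈ 69.68°
pole (1 + j54·0.004) = 1 + j0.216 → |·| ≈ 1.0231, ∠ ≈ 12.19°
|H| = 0.02 · 10.846 · 5.4918 / (2.8792 · 1.0231) ≈ 0.40441
Gain = 20 log₁₀(0.40441) ≈ -7.86 dB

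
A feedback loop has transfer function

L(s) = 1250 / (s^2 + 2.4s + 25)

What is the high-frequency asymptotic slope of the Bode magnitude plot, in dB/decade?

-40 dB/decade

Each pole contributes −20 dB/decade at high frequency; each zero contributes +20 dB/decade.
Net: 0 zero(s) − 2 pole(s) → -40 dB/decade.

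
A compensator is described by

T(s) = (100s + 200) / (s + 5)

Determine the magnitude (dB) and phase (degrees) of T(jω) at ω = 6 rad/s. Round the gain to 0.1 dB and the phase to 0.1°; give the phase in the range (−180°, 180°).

Substitute s = j6:
Numerator: 100(j6) + 200 = 200 + j600
Denominator: (j6) + 5 = 5 + j6
|N| = √(200² + 600²) ≈ 632.46, ∠N ≈ 71.57°
|D| = √(5² + 6²) ≈ 7.8102, ∠D ≈ 50.19°
|T| = 632.46 / 7.8102 ≈ 80.979
Gain = 20 log₁₀(80.979) ≈ 38.17 dB
∠T = 71.57° − 50.19° = 21.38°

38.2 dB, 21.4°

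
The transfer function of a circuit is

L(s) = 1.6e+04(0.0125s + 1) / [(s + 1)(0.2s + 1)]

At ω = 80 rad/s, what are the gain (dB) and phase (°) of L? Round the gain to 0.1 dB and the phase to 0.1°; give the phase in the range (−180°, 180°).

24.9 dB, -130.7°

At ω = 80 rad/s:
zero (1 + j80·0.0125) = 1 + j1 → |·| ≈ 1.4142, ∠ ≈ 45.00°
pole (1 + j80·1) = 1 + j80 → |·| ≈ 80.006, ∠ ≈ 89.28°
pole (1 + j80·0.2) = 1 + j16 → |·| ≈ 16.031, ∠ ≈ 86.42°
|L| = 1.6e+04 · 1.4142 / (80.006 · 16.031) ≈ 17.642
Gain = 20 log₁₀(17.642) ≈ 24.93 dB
∠L = (45.00°) − (89.28° + 86.42°) = -130.70°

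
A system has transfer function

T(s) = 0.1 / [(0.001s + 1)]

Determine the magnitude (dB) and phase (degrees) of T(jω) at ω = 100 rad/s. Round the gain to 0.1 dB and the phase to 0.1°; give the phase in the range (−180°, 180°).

-20.0 dB, -5.7°

At ω = 100 rad/s:
pole (1 + j100·0.001) = 1 + j0.1 → |·| ≈ 1.005, ∠ ≈ 5.71°
|T| = 0.1 · 1 / (1.005) ≈ 0.099502
Gain = 20 log₁₀(0.099502) ≈ -20.04 dB
∠T = (0°) − (5.71°) = -5.71°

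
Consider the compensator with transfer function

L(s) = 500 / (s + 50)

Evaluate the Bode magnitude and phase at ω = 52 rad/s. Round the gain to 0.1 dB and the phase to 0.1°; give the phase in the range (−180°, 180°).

At s = jω = j52:
pole (s+50): 50 + j52 → |·| = √(50²+52²) = √5204 ≈ 72.139, ∠ = arctan(52/50) ≈ 46.12°
|L| = 500 / 72.139 ≈ 6.9311
Gain = 20 log₁₀(6.9311) ≈ 16.82 dB
∠L = 0.00° − 46.12° = -46.12°

16.8 dB, -46.1°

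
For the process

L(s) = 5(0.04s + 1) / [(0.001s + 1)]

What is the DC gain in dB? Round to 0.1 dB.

14.0 dB

L(0) = 5 · 1 / 1 = 5
20 log₁₀(5) ≈ 13.98 dB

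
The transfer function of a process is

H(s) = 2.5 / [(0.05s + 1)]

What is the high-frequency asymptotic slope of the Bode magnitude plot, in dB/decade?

Each pole contributes −20 dB/decade at high frequency; each zero contributes +20 dB/decade.
Net: 0 zero(s) − 1 pole(s) → -20 dB/decade.

-20 dB/decade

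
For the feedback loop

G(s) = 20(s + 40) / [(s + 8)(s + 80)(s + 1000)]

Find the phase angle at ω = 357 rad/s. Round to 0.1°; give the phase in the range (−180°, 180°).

-102.1°

At s = jω = j357:
zero (s+40): 40 + j357 → |·| = √(40²+357²) = √129049 ≈ 359.23, ∠ = arctan(357/40) ≈ 83.61°
pole (s+8): 8 + j357 → |·| = √(8²+357²) = √127513 ≈ 357.09, ∠ = arctan(357/8) ≈ 88.72°
pole (s+80): 80 + j357 → |·| = √(80²+357²) = √133849 ≈ 365.85, ∠ = arctan(357/80) ≈ 77.37°
pole (s+1000): 1000 + j357 → |·| = √(1000²+357²) = √1127449 ≈ 1061.8, ∠ = arctan(357/1000) ≈ 19.65°
∠G = 83.61° − 185.74° = -102.13°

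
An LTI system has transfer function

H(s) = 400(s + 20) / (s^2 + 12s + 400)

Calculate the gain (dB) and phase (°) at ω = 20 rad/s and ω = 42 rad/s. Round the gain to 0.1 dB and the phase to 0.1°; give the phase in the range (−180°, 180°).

At s = jω = j20:
zero (s+20): 20 + j20 → |·| = √(20²+20²) = √800 ≈ 28.284, ∠ = arctan(20/20) ≈ 45.00°
quadratic: (j20)² + 12·j20 + 400 = 0 + j240 → |·| ≈ 240, ∠ ≈ 90.00°
|H| = 400 · 28.284 / 240 ≈ 47.14
Gain = 20 log₁₀(47.14) ≈ 33.47 dB
∠H = 45.00° − 90.00° = -45.00°

At s = jω = j42:
zero (s+20): 20 + j42 → |·| = √(20²+42²) = √2164 ≈ 46.519, ∠ = arctan(42/20) ≈ 64.54°
quadratic: (j42)² + 12·j42 + 400 = -1364 + j504 → |·| ≈ 1454.1, ∠ ≈ 159.72°
|H| = 400 · 46.519 / 1454.1 ≈ 12.797
Gain = 20 log₁₀(12.797) ≈ 22.14 dB
∠H = 64.54° − 159.72° = -95.18°

ω = 20: 33.5 dB, -45.0°; ω = 42: 22.1 dB, -95.2°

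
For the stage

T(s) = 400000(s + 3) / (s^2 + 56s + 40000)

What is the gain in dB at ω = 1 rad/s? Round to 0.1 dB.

At s = jω = j1:
zero (s+3): 3 + j1 → |·| = √(3²+1²) = √10 ≈ 3.1623, ∠ = arctan(1/3) ≈ 18.43°
quadratic: (j1)² + 56·j1 + 40000 = 39999 + j56 → |·| ≈ 39999, ∠ ≈ 0.08°
|T| = 400000 · 3.1623 / 39999 ≈ 31.624
Gain = 20 log₁₀(31.624) ≈ 30.00 dB

30.0 dB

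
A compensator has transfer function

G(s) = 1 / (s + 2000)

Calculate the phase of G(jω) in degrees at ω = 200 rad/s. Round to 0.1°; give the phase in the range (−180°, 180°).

Substitute s = j200:
Numerator: 1 = 1 + j0
Denominator: (j200) + 2000 = 2000 + j200
|N| = √(1² + 0²) ≈ 1, ∠N ≈ 0.00°
|D| = √(2000² + 200²) ≈ 2010, ∠D ≈ 5.71°
∠G = 0.00° − 5.71° = -5.71°

-5.7°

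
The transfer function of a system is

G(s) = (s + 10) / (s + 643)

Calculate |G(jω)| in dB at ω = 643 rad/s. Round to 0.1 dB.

Substitute s = j643:
Numerator: (j643) + 10 = 10 + j643
Denominator: (j643) + 643 = 643 + j643
|N| = √(10² + 643²) ≈ 643.08, ∠N ≈ 89.11°
|D| = √(643² + 643²) ≈ 909.34, ∠D ≈ 45.00°
|G| = 643.08 / 909.34 ≈ 0.70719
Gain = 20 log₁₀(0.70719) ≈ -3.01 dB

-3.0 dB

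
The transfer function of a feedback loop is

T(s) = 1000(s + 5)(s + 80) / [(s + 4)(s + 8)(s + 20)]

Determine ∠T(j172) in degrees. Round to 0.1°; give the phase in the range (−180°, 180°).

-106.0°

At s = jω = j172:
zero (s+5): 5 + j172 → |·| = √(5²+172²) = √29609 ≈ 172.07, ∠ = arctan(172/5) ≈ 88.33°
zero (s+80): 80 + j172 → |·| = √(80²+172²) = √35984 ≈ 189.69, ∠ = arctan(172/80) ≈ 65.06°
pole (s+4): 4 + j172 → |·| = √(4²+172²) = √29600 ≈ 172.05, ∠ = arctan(172/4) ≈ 88.67°
pole (s+8): 8 + j172 → |·| = √(8²+172²) = √29648 ≈ 172.19, ∠ = arctan(172/8) ≈ 87.34°
pole (s+20): 20 + j172 → |·| = √(20²+172²) = √29984 ≈ 173.16, ∠ = arctan(172/20) ≈ 83.37°
∠T = 153.39° − 259.38° = -105.99°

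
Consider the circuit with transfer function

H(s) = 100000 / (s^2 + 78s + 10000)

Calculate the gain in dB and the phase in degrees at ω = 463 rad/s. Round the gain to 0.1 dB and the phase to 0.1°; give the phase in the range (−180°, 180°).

At s = jω = j463:
quadratic: (j463)² + 78·j463 + 10000 = -204369 + j36114 → |·| ≈ 2.0754e+05, ∠ ≈ 169.98°
|H| = 100000 / 2.0754e+05 ≈ 0.48183
Gain = 20 log₁₀(0.48183) ≈ -6.34 dB
∠H = 0.00° − 169.98° = -169.98°

-6.3 dB, -170.0°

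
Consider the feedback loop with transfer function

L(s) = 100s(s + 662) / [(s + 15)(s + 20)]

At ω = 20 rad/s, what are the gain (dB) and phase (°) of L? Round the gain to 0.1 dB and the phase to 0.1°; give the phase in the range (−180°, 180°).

At s = jω = j20:
zero (s+662): 662 + j20 → |·| = √(662²+20²) = √438644 ≈ 662.3, ∠ = arctan(20/662) ≈ 1.73°
zero at origin: s = j20 → |·| = 20, ∠ = 90.00°
pole (s+15): 15 + j20 → |·| = √(15²+20²) = √625 ≈ 25, ∠ = arctan(20/15) ≈ 53.13°
pole (s+20): 20 + j20 → |·| = √(20²+20²) = √800 ≈ 28.284, ∠ = arctan(20/20) ≈ 45.00°
|L| = 100 · 13246 / 707.1 ≈ 1873.3
Gain = 20 log₁₀(1873.3) ≈ 65.45 dB
∠L = 91.73° − 98.13° = -6.40°

65.5 dB, -6.4°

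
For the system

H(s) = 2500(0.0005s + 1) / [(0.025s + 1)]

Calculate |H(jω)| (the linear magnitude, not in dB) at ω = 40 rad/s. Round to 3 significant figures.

At ω = 40 rad/s:
zero (1 + j40·0.0005) = 1 + j0.02 → |·| ≈ 1.0002, ∠ ≈ 1.15°
pole (1 + j40·0.025) = 1 + j1 → |·| ≈ 1.4142, ∠ ≈ 45.00°
|H| = 2500 · 1.0002 / (1.4142) ≈ 1768.1

1.77e+03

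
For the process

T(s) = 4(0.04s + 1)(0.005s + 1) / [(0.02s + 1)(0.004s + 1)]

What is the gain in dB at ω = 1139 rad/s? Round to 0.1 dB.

At ω = 1139 rad/s:
zero (1 + j1139·0.04) = 1 + j45.56 → |·| ≈ 45.571, ∠ ≈ 88.74°
zero (1 + j1139·0.005) = 1 + j5.695 → |·| ≈ 5.7821, ∠ ≈ 80.04°
pole (1 + j1139·0.02) = 1 + j22.78 → |·| ≈ 22.802, ∠ ≈ 87.49°
pole (1 + j1139·0.004) = 1 + j4.556 → |·| ≈ 4.6645, ∠ ≈ 77.62°
|T| = 4 · 45.571 · 5.7821 / (22.802 · 4.6645) ≈ 9.9096
Gain = 20 log₁₀(9.9096) ≈ 19.92 dB

19.9 dB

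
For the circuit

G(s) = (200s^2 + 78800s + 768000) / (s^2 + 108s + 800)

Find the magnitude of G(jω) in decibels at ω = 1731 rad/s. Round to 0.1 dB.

Substitute s = j1731:
Numerator: 200(j1731)^2 + 78800(j1731) + 768000 = -598504200 + j136402800
Denominator: (j1731)^2 + 108(j1731) + 800 = -2995561 + j186948
|N| = √(598504200² + 136402800²) ≈ 6.1385e+08, ∠N ≈ 167.16°
|D| = √(2995561² + 186948²) ≈ 3.0014e+06, ∠D ≈ 176.43°
|G| = 6.1385e+08 / 3.0014e+06 ≈ 204.52
Gain = 20 log₁₀(204.52) ≈ 46.21 dB

46.2 dB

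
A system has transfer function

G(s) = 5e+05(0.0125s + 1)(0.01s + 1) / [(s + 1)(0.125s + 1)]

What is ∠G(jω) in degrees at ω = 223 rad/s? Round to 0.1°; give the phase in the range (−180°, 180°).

-41.6°

At ω = 223 rad/s:
zero (1 + j223·0.0125) = 1 + j2.7875 → |·| ≈ 2.9614, ∠ ≈ 70.26°
zero (1 + j223·0.01) = 1 + j2.23 → |·| ≈ 2.444, ∠ ≈ 65.85°
pole (1 + j223·1) = 1 + j223 → |·| ≈ 223, ∠ ≈ 89.74°
pole (1 + j223·0.125) = 1 + j27.875 → |·| ≈ 27.893, ∠ ≈ 87.95°
∠G = (70.26° + 65.85°) − (89.74° + 87.95°) = -41.58°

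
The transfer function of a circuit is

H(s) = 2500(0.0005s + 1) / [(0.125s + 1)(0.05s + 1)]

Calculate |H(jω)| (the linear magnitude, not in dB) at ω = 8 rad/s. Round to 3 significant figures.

1.64e+03

At ω = 8 rad/s:
zero (1 + j8·0.0005) = 1 + j0.004 → |·| ≈ 1, ∠ ≈ 0.23°
pole (1 + j8·0.125) = 1 + j1 → |·| ≈ 1.4142, ∠ ≈ 45.00°
pole (1 + j8·0.05) = 1 + j0.4 → |·| ≈ 1.077, ∠ ≈ 21.80°
|H| = 2500 · 1 / (1.4142 · 1.077) ≈ 1641.4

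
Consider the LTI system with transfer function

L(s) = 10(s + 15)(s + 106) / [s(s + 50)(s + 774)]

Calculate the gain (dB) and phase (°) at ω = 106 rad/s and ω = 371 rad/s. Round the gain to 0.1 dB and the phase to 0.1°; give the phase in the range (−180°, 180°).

ω = 106: -35.6 dB, -35.6°; ω = 371: -38.4 dB, -36.2°

At s = jω = j106:
zero (s+15): 15 + j106 → |·| = √(15²+106²) = √11461 ≈ 107.06, ∠ = arctan(106/15) ≈ 81.95°
zero (s+106): 106 + j106 → |·| = √(106²+106²) = √22472 ≈ 149.91, ∠ = arctan(106/106) ≈ 45.00°
pole (s+50): 50 + j106 → |·| = √(50²+106²) = √13736 ≈ 117.2, ∠ = arctan(106/50) ≈ 64.75°
pole (s+774): 774 + j106 → |·| = √(774²+106²) = √610312 ≈ 781.22, ∠ = arctan(106/774) ≈ 7.80°
pole at origin: |s| = 106, ∠ = 90.00° (in denominator)
|L| = 10 · 16049 / 9.7053e+06 ≈ 0.016536
Gain = 20 log₁₀(0.016536) ≈ -35.63 dB
∠L = 126.95° − 162.55° = -35.60°

At s = jω = j371:
zero (s+15): 15 + j371 → |·| = √(15²+371²) = √137866 ≈ 371.3, ∠ = arctan(371/15) ≈ 87.68°
zero (s+106): 106 + j371 → |·| = √(106²+371²) = √148877 ≈ 385.85, ∠ = arctan(371/106) ≈ 74.05°
pole (s+50): 50 + j371 → |·| = √(50²+371²) = √140141 ≈ 374.35, ∠ = arctan(371/50) ≈ 82.32°
pole (s+774): 774 + j371 → |·| = √(774²+371²) = √736717 ≈ 858.32, ∠ = arctan(371/774) ≈ 25.61°
pole at origin: |s| = 371, ∠ = 90.00° (in denominator)
|L| = 10 · 1.4327e+05 / 1.1921e+08 ≈ 0.012018
Gain = 20 log₁₀(0.012018) ≈ -38.40 dB
∠L = 161.73° − 197.93° = -36.20°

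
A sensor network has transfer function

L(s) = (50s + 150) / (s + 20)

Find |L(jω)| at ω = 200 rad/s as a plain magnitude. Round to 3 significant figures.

Substitute s = j200:
Numerator: 50(j200) + 150 = 150 + j10000
Denominator: (j200) + 20 = 20 + j200
|N| = √(150² + 10000²) ≈ 10001, ∠N ≈ 89.14°
|D| = √(20² + 200²) ≈ 201, ∠D ≈ 84.29°
|L| = 10001 / 201 ≈ 49.756

49.8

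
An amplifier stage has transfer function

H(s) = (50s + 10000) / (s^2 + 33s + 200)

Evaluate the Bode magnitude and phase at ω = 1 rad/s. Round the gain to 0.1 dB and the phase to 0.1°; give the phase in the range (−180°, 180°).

33.9 dB, -9.1°

Substitute s = j1:
Numerator: 50(j1) + 10000 = 10000 + j50
Denominator: (j1)^2 + 33(j1) + 200 = 199 + j33
|N| = √(10000² + 50²) ≈ 10000, ∠N ≈ 0.29°
|D| = √(199² + 33²) ≈ 201.72, ∠D ≈ 9.42°
|H| = 10000 / 201.72 ≈ 49.574
Gain = 20 log₁₀(49.574) ≈ 33.91 dB
∠H = 0.29° − 9.42° = -9.13°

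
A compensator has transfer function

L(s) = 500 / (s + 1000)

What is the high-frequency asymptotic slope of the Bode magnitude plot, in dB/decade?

-20 dB/decade

Each pole contributes −20 dB/decade at high frequency; each zero contributes +20 dB/decade.
Net: 0 zero(s) − 1 pole(s) → -20 dB/decade.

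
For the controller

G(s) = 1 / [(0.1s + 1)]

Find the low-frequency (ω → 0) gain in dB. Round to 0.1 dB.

0.0 dB

G(0) = 1 · 1 / 1 = 1
20 log₁₀(1) ≈ 0.00 dB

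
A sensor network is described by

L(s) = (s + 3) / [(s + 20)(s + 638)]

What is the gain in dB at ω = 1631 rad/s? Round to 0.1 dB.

-64.9 dB

At s = jω = j1631:
zero (s+3): 3 + j1631 → |·| = √(3²+1631²) = √2660170 ≈ 1631, ∠ = arctan(1631/3) ≈ 89.89°
pole (s+20): 20 + j1631 → |·| = √(20²+1631²) = √2660561 ≈ 1631.1, ∠ = arctan(1631/20) ≈ 89.30°
pole (s+638): 638 + j1631 → |·| = √(638²+1631²) = √3067205 ≈ 1751.3, ∠ = arctan(1631/638) ≈ 68.64°
|L| = 1 · 1631 / 2.8565e+06 ≈ 0.00057098
Gain = 20 log₁₀(0.00057098) ≈ -64.87 dB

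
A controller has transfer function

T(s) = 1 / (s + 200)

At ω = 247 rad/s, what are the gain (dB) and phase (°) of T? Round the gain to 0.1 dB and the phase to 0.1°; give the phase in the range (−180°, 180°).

-50.0 dB, -51.0°

Substitute s = j247:
Numerator: 1 = 1 + j0
Denominator: (j247) + 200 = 200 + j247
|N| = √(1² + 0²) ≈ 1, ∠N ≈ 0.00°
|D| = √(200² + 247²) ≈ 317.82, ∠D ≈ 51.00°
|T| = 1 / 317.82 ≈ 0.0031464
Gain = 20 log₁₀(0.0031464) ≈ -50.04 dB
∠T = 0.00° − 51.00° = -51.00°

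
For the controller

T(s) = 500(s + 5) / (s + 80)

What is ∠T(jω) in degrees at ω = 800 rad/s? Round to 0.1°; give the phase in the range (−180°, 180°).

At s = jω = j800:
zero (s+5): 5 + j800 → |·| = √(5²+800²) = √640025 ≈ 800.02, ∠ = arctan(800/5) ≈ 89.64°
pole (s+80): 80 + j800 → |·| = √(80²+800²) = √646400 ≈ 803.99, ∠ = arctan(800/80) ≈ 84.29°
∠T = 89.64° − 84.29° = 5.35°

5.4°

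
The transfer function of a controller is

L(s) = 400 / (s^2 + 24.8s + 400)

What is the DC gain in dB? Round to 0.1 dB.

0.0 dB

L(0) = 400 / 400 = 1
20 log₁₀(1) ≈ 0.00 dB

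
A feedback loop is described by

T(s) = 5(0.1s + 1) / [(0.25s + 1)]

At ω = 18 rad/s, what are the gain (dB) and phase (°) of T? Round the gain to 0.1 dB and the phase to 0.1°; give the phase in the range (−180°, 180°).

7.0 dB, -16.5°

At ω = 18 rad/s:
zero (1 + j18·0.1) = 1 + j1.8 → |·| ≈ 2.0591, ∠ ≈ 60.95°
pole (1 + j18·0.25) = 1 + j4.5 → |·| ≈ 4.6098, ∠ ≈ 77.47°
|T| = 5 · 2.0591 / (4.6098) ≈ 2.2334
Gain = 20 log₁₀(2.2334) ≈ 6.98 dB
∠T = (60.95°) − (77.47°) = -16.52°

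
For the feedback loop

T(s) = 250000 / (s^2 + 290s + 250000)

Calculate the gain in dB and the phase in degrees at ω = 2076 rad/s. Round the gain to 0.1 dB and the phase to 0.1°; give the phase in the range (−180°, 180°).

-24.3 dB, -171.6°

At s = jω = j2076:
quadratic: (j2076)² + 290·j2076 + 250000 = -4059776 + j602040 → |·| ≈ 4.1042e+06, ∠ ≈ 171.56°
|T| = 250000 / 4.1042e+06 ≈ 0.060913
Gain = 20 log₁₀(0.060913) ≈ -24.31 dB
∠T = 0.00° − 171.56° = -171.56°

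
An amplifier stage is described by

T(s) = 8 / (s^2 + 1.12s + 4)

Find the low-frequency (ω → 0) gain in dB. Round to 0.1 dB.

6.0 dB

T(0) = 8 / 4 = 2
20 log₁₀(2) ≈ 6.02 dB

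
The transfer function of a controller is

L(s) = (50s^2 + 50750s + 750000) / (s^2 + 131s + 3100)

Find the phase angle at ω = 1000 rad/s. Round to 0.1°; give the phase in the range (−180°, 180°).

Substitute s = j1000:
Numerator: 50(j1000)^2 + 50750(j1000) + 750000 = -49250000 + j50750000
Denominator: (j1000)^2 + 131(j1000) + 3100 = -996900 + j131000
|N| = √(49250000² + 50750000²) ≈ 7.0719e+07, ∠N ≈ 134.14°
|D| = √(996900² + 131000²) ≈ 1.0055e+06, ∠D ≈ 172.51°
∠L = 134.14° − 172.51° = -38.37°

-38.4°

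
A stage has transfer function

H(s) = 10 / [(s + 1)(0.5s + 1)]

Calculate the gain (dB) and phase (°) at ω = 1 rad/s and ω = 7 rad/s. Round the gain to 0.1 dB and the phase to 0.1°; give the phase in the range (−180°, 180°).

At ω = 1 rad/s:
pole (1 + j1·1) = 1 + j1 → |·| ≈ 1.4142, ∠ ≈ 45.00°
pole (1 + j1·0.5) = 1 + j0.5 → |·| ≈ 1.118, ∠ ≈ 26.57°
|H| = 10 · 1 / (1.4142 · 1.118) ≈ 6.3248
Gain = 20 log₁₀(6.3248) ≈ 16.02 dB
∠H = (0°) − (45.00° + 26.57°) = -71.57°

At ω = 7 rad/s:
pole (1 + j7·1) = 1 + j7 → |·| ≈ 7.0711, ∠ ≈ 81.87°
pole (1 + j7·0.5) = 1 + j3.5 → |·| ≈ 3.6401, ∠ ≈ 74.05°
|H| = 10 · 1 / (7.0711 · 3.6401) ≈ 0.38851
Gain = 20 log₁₀(0.38851) ≈ -8.21 dB
∠H = (0°) − (81.87° + 74.05°) = -155.92°

ω = 1: 16.0 dB, -71.6°; ω = 7: -8.2 dB, -155.9°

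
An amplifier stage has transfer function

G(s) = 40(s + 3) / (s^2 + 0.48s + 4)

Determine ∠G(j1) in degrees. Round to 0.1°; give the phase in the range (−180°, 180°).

9.3°

At s = jω = j1:
zero (s+3): 3 + j1 → |·| = √(3²+1²) = √10 ≈ 3.1623, ∠ = arctan(1/3) ≈ 18.43°
quadratic: (j1)² + 0.48·j1 + 4 = 3 + j0.48 → |·| ≈ 3.0382, ∠ ≈ 9.09°
∠G = 18.43° − 9.09° = 9.34°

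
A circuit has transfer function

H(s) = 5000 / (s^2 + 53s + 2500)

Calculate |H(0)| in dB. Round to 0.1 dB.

6.0 dB

H(0) = 5000 / 2500 = 2
20 log₁₀(2) ≈ 6.02 dB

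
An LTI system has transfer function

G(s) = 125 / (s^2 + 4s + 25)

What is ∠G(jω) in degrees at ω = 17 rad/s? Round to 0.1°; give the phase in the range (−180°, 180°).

-165.6°

At s = jω = j17:
quadratic: (j17)² + 4·j17 + 25 = -264 + j68 → |·| ≈ 272.62, ∠ ≈ 165.56°
∠G = 0.00° − 165.56° = -165.56°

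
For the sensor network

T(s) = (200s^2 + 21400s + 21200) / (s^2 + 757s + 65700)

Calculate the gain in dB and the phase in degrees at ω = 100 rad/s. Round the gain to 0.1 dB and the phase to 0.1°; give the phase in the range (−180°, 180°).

29.8 dB, 79.1°

Substitute s = j100:
Numerator: 200(j100)^2 + 21400(j100) + 21200 = -1978800 + j2140000
Denominator: (j100)^2 + 757(j100) + 65700 = 55700 + j75700
|N| = √(1978800² + 2140000²) ≈ 2.9147e+06, ∠N ≈ 132.76°
|D| = √(55700² + 75700²) ≈ 93984, ∠D ≈ 53.65°
|T| = 2.9147e+06 / 93984 ≈ 31.013
Gain = 20 log₁₀(31.013) ≈ 29.83 dB
∠T = 132.76° − 53.65° = 79.11°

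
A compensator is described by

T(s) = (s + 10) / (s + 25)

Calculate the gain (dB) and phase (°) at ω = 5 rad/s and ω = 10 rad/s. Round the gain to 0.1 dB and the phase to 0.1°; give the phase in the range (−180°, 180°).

ω = 5: -7.2 dB, 15.3°; ω = 10: -5.6 dB, 23.2°

At s = jω = j5:
zero (s+10): 10 + j5 → |·| = √(10²+5²) = √125 ≈ 11.18, ∠ = arctan(5/10) ≈ 26.57°
pole (s+25): 25 + j5 → |·| = √(25²+5²) = √650 ≈ 25.495, ∠ = arctan(5/25) ≈ 11.31°
|T| = 1 · 11.18 / 25.495 ≈ 0.43852
Gain = 20 log₁₀(0.43852) ≈ -7.16 dB
∠T = 26.57° − 11.31° = 15.26°

At s = jω = j10:
zero (s+10): 10 + j10 → |·| = √(10²+10²) = √200 ≈ 14.142, ∠ = arctan(10/10) ≈ 45.00°
pole (s+25): 25 + j10 → |·| = √(25²+10²) = √725 ≈ 26.926, ∠ = arctan(10/25) ≈ 21.80°
|T| = 1 · 14.142 / 26.926 ≈ 0.52522
Gain = 20 log₁₀(0.52522) ≈ -5.59 dB
∠T = 45.00° − 21.80° = 23.20°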